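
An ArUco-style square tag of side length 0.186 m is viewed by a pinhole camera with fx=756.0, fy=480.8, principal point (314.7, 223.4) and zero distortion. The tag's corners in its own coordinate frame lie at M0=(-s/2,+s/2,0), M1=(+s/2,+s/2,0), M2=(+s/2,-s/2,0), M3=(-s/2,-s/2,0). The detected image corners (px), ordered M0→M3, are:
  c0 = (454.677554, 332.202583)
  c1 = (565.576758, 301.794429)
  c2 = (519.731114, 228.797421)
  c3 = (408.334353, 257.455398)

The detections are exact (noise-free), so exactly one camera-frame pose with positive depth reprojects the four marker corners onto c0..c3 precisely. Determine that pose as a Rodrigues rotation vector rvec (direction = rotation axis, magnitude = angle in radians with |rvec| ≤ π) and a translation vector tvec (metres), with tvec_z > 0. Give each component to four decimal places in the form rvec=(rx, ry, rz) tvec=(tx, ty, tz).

rvec=(-0.0524, -0.1266, -0.3707) tvec=(0.2587, 0.1327, 1.1310)

Intrinsics K: fx=756.0, fy=480.8, cx=314.7, cy=223.4
Marker side s = 0.186 m; corners in marker frame (Z=0):
  M0 = (-0.0930, +0.0930, 0)
  M1 = (+0.0930, +0.0930, 0)
  M2 = (+0.0930, -0.0930, 0)
  M3 = (-0.0930, -0.0930, 0)
Detected image corners:
  c0 = (454.677554, 332.202583) px
  c1 = (565.576758, 301.794429) px
  c2 = (519.731114, 228.797421) px
  c3 = (408.334353, 257.455398) px
Planar DLT: solve 8×8 A·h = b for H (H[2,2]=1):
  H  [+654.81187 +235.78987 +487.63443]
  H  [-125.85770 +390.20198 +279.81634]
  H  [+0.11751 -0.02467 +1.00000]
B = K⁻¹H; ‖b₁‖=0.884179, ‖b₂‖=0.884179; λ = 2/(‖b₁‖+‖b₂‖) = 1.130992, sign → tz>0 ⇒ λ=+1.130992
r₁ = λ·B[:,0] = (+0.92429,-0.35781,+0.13291); r₂ = λ·B[:,1] = (+0.36436,+0.93084,-0.02790)
r₃ = r₁×r₂ = (-0.11373,+0.07421,+0.99074); SVD([r₁ r₂ r₃]) → R = UVᵀ:
  R  [+0.92429 +0.36436 -0.11373]
  R  [-0.35781 +0.93084 +0.07421]
  R  [+0.13291 -0.02790 +0.99074]
t = (+0.25871, +0.13271, +1.13099) m
tr R = 2.845863; θ = arccos((tr R − 1)/2) = 0.395169 rad = 22.642°
axis k = ((R−Rᵀ)₃₂, (R−Rᵀ)₁₃, (R−Rᵀ)₂₁) / (2 sinθ) = (-0.132624, -0.320344, -0.937972)
rvec = θ·k = (-0.052409, -0.126590, -0.370658)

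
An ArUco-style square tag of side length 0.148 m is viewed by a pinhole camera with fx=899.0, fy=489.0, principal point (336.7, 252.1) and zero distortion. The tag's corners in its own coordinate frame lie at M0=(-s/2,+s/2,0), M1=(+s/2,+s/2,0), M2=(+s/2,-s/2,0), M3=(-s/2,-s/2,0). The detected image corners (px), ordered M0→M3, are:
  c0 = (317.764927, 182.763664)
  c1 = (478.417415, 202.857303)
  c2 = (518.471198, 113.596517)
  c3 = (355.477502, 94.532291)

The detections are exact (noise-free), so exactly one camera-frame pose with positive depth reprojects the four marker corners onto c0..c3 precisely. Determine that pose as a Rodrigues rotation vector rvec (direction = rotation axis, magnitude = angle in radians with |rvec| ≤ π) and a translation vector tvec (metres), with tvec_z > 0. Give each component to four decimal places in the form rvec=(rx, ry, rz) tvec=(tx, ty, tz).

rvec=(0.0511, 0.0830, 0.2337) tvec=(0.0716, -0.1699, 0.8027)

Intrinsics K: fx=899.0, fy=489.0, cx=336.7, cy=252.1
Marker side s = 0.148 m; corners in marker frame (Z=0):
  M0 = (-0.0740, +0.0740, 0)
  M1 = (+0.0740, +0.0740, 0)
  M2 = (+0.0740, -0.0740, 0)
  M3 = (-0.0740, -0.0740, 0)
Detected image corners:
  c0 = (317.764927, 182.763664) px
  c1 = (478.417415, 202.857303) px
  c2 = (518.471198, 113.596517) px
  c3 = (355.477502, 94.532291) px
Planar DLT: solve 8×8 A·h = b for H (H[2,2]=1):
  H  [+1053.72721 -231.37477 +416.85666]
  H  [+118.22112 +610.73656 +148.61479]
  H  [-0.09491 +0.07495 +1.00000]
B = K⁻¹H; ‖b₁‖=1.245771, ‖b₂‖=1.245771; λ = 2/(‖b₁‖+‖b₂‖) = 0.802716, sign → tz>0 ⇒ λ=+0.802716
r₁ = λ·B[:,0] = (+0.96941,+0.23334,-0.07619); r₂ = λ·B[:,1] = (-0.22913,+0.97154,+0.06016)
r₃ = r₁×r₂ = (+0.08806,-0.04087,+0.99528); SVD([r₁ r₂ r₃]) → R = UVᵀ:
  R  [+0.96941 -0.22913 +0.08806]
  R  [+0.23334 +0.97154 -0.04087]
  R  [-0.07619 +0.06016 +0.99528]
t = (+0.07157, -0.16988, +0.80272) m
tr R = 2.936218; θ = arccos((tr R − 1)/2) = 0.253227 rad = 14.509°
axis k = ((R−Rᵀ)₃₂, (R−Rᵀ)₁₃, (R−Rᵀ)₂₁) / (2 sinθ) = (+0.201631, +0.327790, +0.922984)
rvec = θ·k = (+0.051059, +0.083005, +0.233725)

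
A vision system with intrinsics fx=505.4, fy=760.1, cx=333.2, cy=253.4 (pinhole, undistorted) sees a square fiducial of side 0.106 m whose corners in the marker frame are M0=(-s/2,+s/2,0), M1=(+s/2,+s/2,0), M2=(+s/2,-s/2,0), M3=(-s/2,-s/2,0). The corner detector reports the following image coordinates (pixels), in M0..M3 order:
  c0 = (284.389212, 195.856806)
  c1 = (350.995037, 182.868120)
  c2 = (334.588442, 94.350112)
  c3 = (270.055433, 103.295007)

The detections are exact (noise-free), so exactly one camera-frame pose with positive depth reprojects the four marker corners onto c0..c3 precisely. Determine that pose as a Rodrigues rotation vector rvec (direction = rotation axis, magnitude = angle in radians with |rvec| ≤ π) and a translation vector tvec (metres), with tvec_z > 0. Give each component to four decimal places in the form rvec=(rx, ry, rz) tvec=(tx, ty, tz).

rvec=(-0.3418, -0.2698, -0.2012) tvec=(-0.0352, -0.1137, 0.7829)

Intrinsics K: fx=505.4, fy=760.1, cx=333.2, cy=253.4
Marker side s = 0.106 m; corners in marker frame (Z=0):
  M0 = (-0.0530, +0.0530, 0)
  M1 = (+0.0530, +0.0530, 0)
  M2 = (+0.0530, -0.0530, 0)
  M3 = (-0.0530, -0.0530, 0)
Detected image corners:
  c0 = (284.389212, 195.856806) px
  c1 = (350.995037, 182.868120) px
  c2 = (334.588442, 94.350112) px
  c3 = (270.055433, 103.295007) px
Planar DLT: solve 8×8 A·h = b for H (H[2,2]=1):
  H  [+734.50494 +25.52090 +310.50068]
  H  [-49.09439 +798.14593 +143.05742]
  H  [+0.37459 -0.38604 +1.00000]
B = K⁻¹H; ‖b₁‖=1.277305, ‖b₂‖=1.277305; λ = 2/(‖b₁‖+‖b₂‖) = 0.782899, sign → tz>0 ⇒ λ=+0.782899
r₁ = λ·B[:,0] = (+0.94445,-0.14834,+0.29327); r₂ = λ·B[:,1] = (+0.23879,+0.92284,-0.30223)
r₃ = r₁×r₂ = (-0.22581,+0.35547,+0.90700); SVD([r₁ r₂ r₃]) → R = UVᵀ:
  R  [+0.94445 +0.23879 -0.22581]
  R  [-0.14834 +0.92284 +0.35547]
  R  [+0.29327 -0.30223 +0.90700]
t = (-0.03516, -0.11365, +0.78290) m
tr R = 2.774297; θ = arccos((tr R − 1)/2) = 0.479667 rad = 27.483°
axis k = ((R−Rᵀ)₃₂, (R−Rᵀ)₁₃, (R−Rᵀ)₂₁) / (2 sinθ) = (-0.712592, -0.562395, -0.419432)
rvec = θ·k = (-0.341807, -0.269763, -0.201188)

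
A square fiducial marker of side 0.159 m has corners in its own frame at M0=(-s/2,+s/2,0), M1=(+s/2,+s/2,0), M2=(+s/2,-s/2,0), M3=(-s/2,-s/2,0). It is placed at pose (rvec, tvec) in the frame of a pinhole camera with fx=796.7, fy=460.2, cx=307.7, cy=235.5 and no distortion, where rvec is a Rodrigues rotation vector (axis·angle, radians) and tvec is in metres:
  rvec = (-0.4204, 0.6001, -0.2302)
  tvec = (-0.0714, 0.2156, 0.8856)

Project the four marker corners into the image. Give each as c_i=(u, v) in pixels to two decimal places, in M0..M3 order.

Intrinsics K: fx=796.7, fy=460.2, cx=307.7, cy=235.5
Marker side s = 0.159 m; corners in marker frame (Z=0):
  M0 = (-0.0795, +0.0795, 0)
  M1 = (+0.0795, +0.0795, 0)
  M2 = (+0.0795, -0.0795, 0)
  M3 = (-0.0795, -0.0795, 0)
rvec = (-0.4204, 0.6001, -0.2302), |rvec| = θ = 0.76802 rad = 44.004°
Rodrigues: sinθ=0.69471, 1−cosθ=0.28071; R = I + sinθ·[k]× + (1−cosθ)·[k]×²:
    [+0.80340 +0.08817 +0.58888]
    [-0.32829 +0.89067 +0.31453]
    [-0.49677 -0.44602 +0.74451]
t = (-0.0714, 0.2156, 0.8856) m
M0: Pc = R·M0+t = (-0.12826, +0.31251, +0.88963); u = 796.7·(-0.12826)/0.88963 + 307.7 = 192.8376, v = 460.2·(+0.31251)/0.88963 + 235.5 = 397.1573
M1: Pc = R·M1+t = (-0.00052, +0.26031, +0.81065); u = 796.7·(-0.00052)/0.81065 + 307.7 = 307.1884, v = 460.2·(+0.26031)/0.81065 + 235.5 = 383.2759
M2: Pc = R·M2+t = (-0.01454, +0.11869, +0.88157); u = 796.7·(-0.01454)/0.88157 + 307.7 = 294.5607, v = 460.2·(+0.11869)/0.88157 + 235.5 = 297.4606
M3: Pc = R·M3+t = (-0.14228, +0.17089, +0.96055); u = 796.7·(-0.14228)/0.96055 + 307.7 = 189.6906, v = 460.2·(+0.17089)/0.96055 + 235.5 = 317.3737

c0=(192.84, 397.16) c1=(307.19, 383.28) c2=(294.56, 297.46) c3=(189.69, 317.37)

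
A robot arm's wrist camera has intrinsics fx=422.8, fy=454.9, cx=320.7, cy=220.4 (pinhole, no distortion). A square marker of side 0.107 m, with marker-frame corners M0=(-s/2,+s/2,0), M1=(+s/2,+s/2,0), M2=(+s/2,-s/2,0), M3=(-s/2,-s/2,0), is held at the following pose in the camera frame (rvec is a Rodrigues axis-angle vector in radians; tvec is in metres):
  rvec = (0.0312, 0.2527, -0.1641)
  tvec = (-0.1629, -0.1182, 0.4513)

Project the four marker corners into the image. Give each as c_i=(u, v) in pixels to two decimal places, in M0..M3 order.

c0=(134.30, 164.67) c1=(221.41, 143.74) c2=(204.04, 33.79) c3=(117.73, 61.14)

Intrinsics K: fx=422.8, fy=454.9, cx=320.7, cy=220.4
Marker side s = 0.107 m; corners in marker frame (Z=0):
  M0 = (-0.0535, +0.0535, 0)
  M1 = (+0.0535, +0.0535, 0)
  M2 = (+0.0535, -0.0535, 0)
  M3 = (-0.0535, -0.0535, 0)
rvec = (0.0312, 0.2527, -0.1641), |rvec| = θ = 0.30292 rad = 17.356°
Rodrigues: sinθ=0.29831, 1−cosθ=0.04553; R = I + sinθ·[k]× + (1−cosθ)·[k]×²:
    [+0.95495 +0.16551 +0.24631]
    [-0.15769 +0.98616 -0.05130]
    [-0.25139 +0.01015 +0.96783]
t = (-0.1629, -0.1182, 0.4513) m
M0: Pc = R·M0+t = (-0.20513, -0.05700, +0.46529); u = 422.8·(-0.20513)/0.46529 + 320.7 = 134.2988, v = 454.9·(-0.05700)/0.46529 + 220.4 = 164.6689
M1: Pc = R·M1+t = (-0.10296, -0.07388, +0.43839); u = 422.8·(-0.10296)/0.43839 + 320.7 = 221.4070, v = 454.9·(-0.07388)/0.43839 + 220.4 = 143.7412
M2: Pc = R·M2+t = (-0.12067, -0.17940, +0.43731); u = 422.8·(-0.12067)/0.43731 + 320.7 = 204.0380, v = 454.9·(-0.17940)/0.43731 + 220.4 = 33.7873
M3: Pc = R·M3+t = (-0.22284, -0.16252, +0.46421); u = 422.8·(-0.22284)/0.46421 + 320.7 = 117.7325, v = 454.9·(-0.16252)/0.46421 + 220.4 = 61.1354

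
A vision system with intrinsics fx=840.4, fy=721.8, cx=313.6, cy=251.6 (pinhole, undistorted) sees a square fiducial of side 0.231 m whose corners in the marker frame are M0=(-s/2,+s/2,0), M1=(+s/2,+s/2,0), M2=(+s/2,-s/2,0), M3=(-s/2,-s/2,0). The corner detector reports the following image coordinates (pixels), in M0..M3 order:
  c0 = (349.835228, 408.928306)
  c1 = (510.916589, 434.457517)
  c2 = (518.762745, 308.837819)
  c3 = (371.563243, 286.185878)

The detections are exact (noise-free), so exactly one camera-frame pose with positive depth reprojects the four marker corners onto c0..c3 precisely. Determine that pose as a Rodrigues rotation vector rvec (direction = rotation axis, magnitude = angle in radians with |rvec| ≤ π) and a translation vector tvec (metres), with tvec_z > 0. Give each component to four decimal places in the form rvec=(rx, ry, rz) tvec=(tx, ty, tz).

rvec=(-0.5128, -0.0156, 0.1801) tvec=(0.1845, 0.1817, 1.2475)

Intrinsics K: fx=840.4, fy=721.8, cx=313.6, cy=251.6
Marker side s = 0.231 m; corners in marker frame (Z=0):
  M0 = (-0.1155, +0.1155, 0)
  M1 = (+0.1155, +0.1155, 0)
  M2 = (+0.1155, -0.1155, 0)
  M3 = (-0.1155, -0.1155, 0)
Detected image corners:
  c0 = (349.835228, 408.928306) px
  c1 = (510.916589, 434.457517) px
  c2 = (518.762745, 308.837819) px
  c3 = (371.563243, 286.185878) px
Planar DLT: solve 8×8 A·h = b for H (H[2,2]=1):
  H  [+655.31108 -235.78741 +437.88878]
  H  [+95.29682 +396.52949 +356.75609]
  H  [-0.02422 -0.39219 +1.00000]
B = K⁻¹H; ‖b₁‖=0.801574, ‖b₂‖=0.801574; λ = 2/(‖b₁‖+‖b₂‖) = 1.247545, sign → tz>0 ⇒ λ=+1.247545
r₁ = λ·B[:,0] = (+0.98406,+0.17524,-0.03021); r₂ = λ·B[:,1] = (-0.16744,+0.85590,-0.48928)
r₃ = r₁×r₂ = (-0.05988,+0.48654,+0.87160); SVD([r₁ r₂ r₃]) → R = UVᵀ:
  R  [+0.98406 -0.16744 -0.05988]
  R  [+0.17524 +0.85590 +0.48654]
  R  [-0.03021 -0.48928 +0.87160]
t = (+0.18450, +0.18175, +1.24755) m
tr R = 2.711569; θ = arccos((tr R − 1)/2) = 0.543731 rad = 31.153°
axis k = ((R−Rᵀ)₃₂, (R−Rᵀ)₁₃, (R−Rᵀ)₂₁) / (2 sinθ) = (-0.943124, -0.028673, +0.331202)
rvec = θ·k = (-0.512806, -0.015590, +0.180085)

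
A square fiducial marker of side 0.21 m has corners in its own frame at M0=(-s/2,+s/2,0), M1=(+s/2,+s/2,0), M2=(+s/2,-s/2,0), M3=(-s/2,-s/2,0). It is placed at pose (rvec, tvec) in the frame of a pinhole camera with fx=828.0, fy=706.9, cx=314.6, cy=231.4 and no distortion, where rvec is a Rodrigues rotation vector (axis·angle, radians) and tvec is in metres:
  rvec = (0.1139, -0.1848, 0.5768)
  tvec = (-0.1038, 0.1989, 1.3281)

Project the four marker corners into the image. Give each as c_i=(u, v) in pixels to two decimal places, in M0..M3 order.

Intrinsics K: fx=828.0, fy=706.9, cx=314.6, cy=231.4
Marker side s = 0.21 m; corners in marker frame (Z=0):
  M0 = (-0.1050, +0.1050, 0)
  M1 = (+0.1050, +0.1050, 0)
  M2 = (+0.1050, -0.1050, 0)
  M3 = (-0.1050, -0.1050, 0)
rvec = (0.1139, -0.1848, 0.5768), |rvec| = θ = 0.61630 rad = 35.311°
Rodrigues: sinθ=0.57802, 1−cosθ=0.18398; R = I + sinθ·[k]× + (1−cosθ)·[k]×²:
    [+0.82231 -0.55117 -0.14150]
    [+0.53078 +0.83257 -0.15846]
    [+0.20514 +0.05519 +0.97717]
t = (-0.1038, 0.1989, 1.3281) m
M0: Pc = R·M0+t = (-0.24802, +0.23059, +1.31236); u = 828.0·(-0.24802)/1.31236 + 314.6 = 158.1207, v = 706.9·(+0.23059)/1.31236 + 231.4 = 355.6060
M1: Pc = R·M1+t = (-0.07533, +0.34205, +1.35544); u = 828.0·(-0.07533)/1.35544 + 314.6 = 268.5826, v = 706.9·(+0.34205)/1.35544 + 231.4 = 409.7899
M2: Pc = R·M2+t = (+0.04042, +0.16721, +1.34384); u = 828.0·(+0.04042)/1.34384 + 314.6 = 339.5015, v = 706.9·(+0.16721)/1.34384 + 231.4 = 319.3583
M3: Pc = R·M3+t = (-0.13227, +0.05575, +1.30076); u = 828.0·(-0.13227)/1.30076 + 314.6 = 230.4039, v = 706.9·(+0.05575)/1.30076 + 231.4 = 261.6967

c0=(158.12, 355.61) c1=(268.58, 409.79) c2=(339.50, 319.36) c3=(230.40, 261.70)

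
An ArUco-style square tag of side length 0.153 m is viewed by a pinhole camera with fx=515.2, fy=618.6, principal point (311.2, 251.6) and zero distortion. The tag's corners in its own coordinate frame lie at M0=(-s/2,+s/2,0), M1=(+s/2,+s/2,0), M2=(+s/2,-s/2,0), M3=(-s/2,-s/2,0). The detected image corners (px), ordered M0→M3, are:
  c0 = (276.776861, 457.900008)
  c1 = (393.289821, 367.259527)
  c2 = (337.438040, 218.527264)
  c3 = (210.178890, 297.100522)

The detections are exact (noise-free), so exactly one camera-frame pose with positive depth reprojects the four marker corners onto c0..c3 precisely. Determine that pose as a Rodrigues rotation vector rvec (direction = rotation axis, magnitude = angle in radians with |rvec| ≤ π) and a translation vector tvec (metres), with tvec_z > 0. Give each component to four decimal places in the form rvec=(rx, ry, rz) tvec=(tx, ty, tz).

Intrinsics K: fx=515.2, fy=618.6, cx=311.2, cy=251.6
Marker side s = 0.153 m; corners in marker frame (Z=0):
  M0 = (-0.0765, +0.0765, 0)
  M1 = (+0.0765, +0.0765, 0)
  M2 = (+0.0765, -0.0765, 0)
  M3 = (-0.0765, -0.0765, 0)
Detected image corners:
  c0 = (276.776861, 457.900008) px
  c1 = (393.289821, 367.259527) px
  c2 = (337.438040, 218.527264) px
  c3 = (210.178890, 297.100522) px
Planar DLT: solve 8×8 A·h = b for H (H[2,2]=1):
  H  [+992.91817 +474.91466 +308.02561]
  H  [-336.88056 +1093.81297 +334.59052]
  H  [+0.64697 +0.25126 +1.00000]
B = K⁻¹H; ‖b₁‖=1.852479, ‖b₂‖=1.852479; λ = 2/(‖b₁‖+‖b₂‖) = 0.539817, sign → tz>0 ⇒ λ=+0.539817
r₁ = λ·B[:,0] = (+0.82940,-0.43602,+0.34925); r₂ = λ·B[:,1] = (+0.41568,+0.89934,+0.13564)
r₃ = r₁×r₂ = (-0.37323,+0.03268,+0.92716); SVD([r₁ r₂ r₃]) → R = UVᵀ:
  R  [+0.82940 +0.41568 -0.37323]
  R  [-0.43602 +0.89934 +0.03268]
  R  [+0.34925 +0.13564 +0.92716]
t = (-0.00333, +0.07242, +0.53982) m
tr R = 2.655906; θ = arccos((tr R − 1)/2) = 0.595349 rad = 34.111°
axis k = ((R−Rᵀ)₃₂, (R−Rᵀ)₁₃, (R−Rᵀ)₂₁) / (2 sinθ) = (+0.091798, -0.644155, -0.759366)
rvec = θ·k = (+0.054652, -0.383497, -0.452088)

rvec=(0.0547, -0.3835, -0.4521) tvec=(-0.0033, 0.0724, 0.5398)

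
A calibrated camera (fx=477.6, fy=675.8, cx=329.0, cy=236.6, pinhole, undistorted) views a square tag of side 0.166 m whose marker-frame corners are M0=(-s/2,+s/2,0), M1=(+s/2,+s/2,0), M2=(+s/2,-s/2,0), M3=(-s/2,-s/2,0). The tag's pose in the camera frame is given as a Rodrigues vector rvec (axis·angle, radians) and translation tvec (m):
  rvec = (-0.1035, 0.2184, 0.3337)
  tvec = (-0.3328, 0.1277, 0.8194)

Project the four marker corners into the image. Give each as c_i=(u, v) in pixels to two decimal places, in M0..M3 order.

Intrinsics K: fx=477.6, fy=675.8, cx=329.0, cy=236.6
Marker side s = 0.166 m; corners in marker frame (Z=0):
  M0 = (-0.0830, +0.0830, 0)
  M1 = (+0.0830, +0.0830, 0)
  M2 = (+0.0830, -0.0830, 0)
  M3 = (-0.0830, -0.0830, 0)
rvec = (-0.1035, 0.2184, 0.3337), |rvec| = θ = 0.41203 rad = 23.607°
Rodrigues: sinθ=0.40047, 1−cosθ=0.08369; R = I + sinθ·[k]× + (1−cosθ)·[k]×²:
    [+0.92159 -0.33548 +0.19525]
    [+0.31319 +0.93982 +0.13652]
    [-0.22930 -0.06467 +0.97121]
t = (-0.3328, 0.1277, 0.8194) m
M0: Pc = R·M0+t = (-0.43714, +0.17971, +0.83306); u = 477.6·(-0.43714)/0.83306 + 329.0 = 78.3871, v = 675.8·(+0.17971)/0.83306 + 236.6 = 382.3849
M1: Pc = R·M1+t = (-0.28415, +0.23170, +0.79500); u = 477.6·(-0.28415)/0.79500 + 329.0 = 158.2940, v = 675.8·(+0.23170)/0.79500 + 236.6 = 433.5599
M2: Pc = R·M2+t = (-0.22846, +0.07569, +0.80574); u = 477.6·(-0.22846)/0.80574 + 329.0 = 193.5785, v = 675.8·(+0.07569)/0.80574 + 236.6 = 300.0837
M3: Pc = R·M3+t = (-0.38145, +0.02370, +0.84380); u = 477.6·(-0.38145)/0.84380 + 329.0 = 113.0966, v = 675.8·(+0.02370)/0.84380 + 236.6 = 255.5809

c0=(78.39, 382.38) c1=(158.29, 433.56) c2=(193.58, 300.08) c3=(113.10, 255.58)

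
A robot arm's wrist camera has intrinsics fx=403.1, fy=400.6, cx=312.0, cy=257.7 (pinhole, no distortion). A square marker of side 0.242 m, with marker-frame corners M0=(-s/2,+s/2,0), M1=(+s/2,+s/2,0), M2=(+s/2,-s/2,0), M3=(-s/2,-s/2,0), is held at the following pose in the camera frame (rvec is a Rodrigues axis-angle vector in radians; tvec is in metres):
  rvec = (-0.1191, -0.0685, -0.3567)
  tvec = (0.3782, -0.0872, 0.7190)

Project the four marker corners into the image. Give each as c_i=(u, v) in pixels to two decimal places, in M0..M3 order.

c0=(490.26, 296.26) c1=(612.16, 248.60) c2=(555.69, 127.42) c3=(436.39, 169.84)

Intrinsics K: fx=403.1, fy=400.6, cx=312.0, cy=257.7
Marker side s = 0.242 m; corners in marker frame (Z=0):
  M0 = (-0.1210, +0.1210, 0)
  M1 = (+0.1210, +0.1210, 0)
  M2 = (+0.1210, -0.1210, 0)
  M3 = (-0.1210, -0.1210, 0)
rvec = (-0.1191, -0.0685, -0.3567), |rvec| = θ = 0.38225 rad = 21.901°
Rodrigues: sinθ=0.37301, 1−cosθ=0.07217; R = I + sinθ·[k]× + (1−cosθ)·[k]×²:
    [+0.93484 +0.35211 -0.04586]
    [-0.34405 +0.93015 +0.12829]
    [+0.08783 -0.10415 +0.99068]
t = (0.3782, -0.0872, 0.7190) m
M0: Pc = R·M0+t = (+0.30769, +0.06698, +0.69577); u = 403.1·(+0.30769)/0.69577 + 312.0 = 490.2625, v = 400.6·(+0.06698)/0.69577 + 257.7 = 296.2633
M1: Pc = R·M1+t = (+0.53392, -0.01628, +0.71702); u = 403.1·(+0.53392)/0.71702 + 312.0 = 612.1614, v = 400.6·(-0.01628)/0.71702 + 257.7 = 248.6033
M2: Pc = R·M2+t = (+0.44871, -0.24138, +0.74223); u = 403.1·(+0.44871)/0.74223 + 312.0 = 555.6916, v = 400.6·(-0.24138)/0.74223 + 257.7 = 127.4225
M3: Pc = R·M3+t = (+0.22248, -0.15812, +0.72098); u = 403.1·(+0.22248)/0.72098 + 312.0 = 436.3894, v = 400.6·(-0.15812)/0.72098 + 257.7 = 169.8439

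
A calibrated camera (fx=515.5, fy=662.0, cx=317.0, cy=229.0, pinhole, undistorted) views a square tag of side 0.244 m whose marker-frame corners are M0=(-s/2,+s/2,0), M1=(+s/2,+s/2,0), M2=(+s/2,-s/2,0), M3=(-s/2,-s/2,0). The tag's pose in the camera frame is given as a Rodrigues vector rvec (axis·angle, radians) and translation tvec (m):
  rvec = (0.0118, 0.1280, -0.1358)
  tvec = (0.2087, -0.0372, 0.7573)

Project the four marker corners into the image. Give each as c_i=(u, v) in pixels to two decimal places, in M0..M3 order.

Intrinsics K: fx=515.5, fy=662.0, cx=317.0, cy=229.0
Marker side s = 0.244 m; corners in marker frame (Z=0):
  M0 = (-0.1220, +0.1220, 0)
  M1 = (+0.1220, +0.1220, 0)
  M2 = (+0.1220, -0.1220, 0)
  M3 = (-0.1220, -0.1220, 0)
rvec = (0.0118, 0.1280, -0.1358), |rvec| = θ = 0.18699 rad = 10.714°
Rodrigues: sinθ=0.18590, 1−cosθ=0.01743; R = I + sinθ·[k]× + (1−cosθ)·[k]×²:
    [+0.98264 +0.13576 +0.12646]
    [-0.13426 +0.99074 -0.02040]
    [-0.12805 +0.00307 +0.99176]
t = (0.2087, -0.0372, 0.7573) m
M0: Pc = R·M0+t = (+0.10538, +0.10005, +0.77330); u = 515.5·(+0.10538)/0.77330 + 317.0 = 387.2499, v = 662.0·(+0.10005)/0.77330 + 229.0 = 314.6496
M1: Pc = R·M1+t = (+0.34514, +0.06729, +0.74205); u = 515.5·(+0.34514)/0.74205 + 317.0 = 556.7707, v = 662.0·(+0.06729)/0.74205 + 229.0 = 289.0313
M2: Pc = R·M2+t = (+0.31202, -0.17445, +0.74130); u = 515.5·(+0.31202)/0.74130 + 317.0 = 533.9768, v = 662.0·(-0.17445)/0.74130 + 229.0 = 73.2131
M3: Pc = R·M3+t = (+0.07226, -0.14169, +0.77255); u = 515.5·(+0.07226)/0.77255 + 317.0 = 365.2138, v = 662.0·(-0.14169)/0.77255 + 229.0 = 107.5848

c0=(387.25, 314.65) c1=(556.77, 289.03) c2=(533.98, 73.21) c3=(365.21, 107.58)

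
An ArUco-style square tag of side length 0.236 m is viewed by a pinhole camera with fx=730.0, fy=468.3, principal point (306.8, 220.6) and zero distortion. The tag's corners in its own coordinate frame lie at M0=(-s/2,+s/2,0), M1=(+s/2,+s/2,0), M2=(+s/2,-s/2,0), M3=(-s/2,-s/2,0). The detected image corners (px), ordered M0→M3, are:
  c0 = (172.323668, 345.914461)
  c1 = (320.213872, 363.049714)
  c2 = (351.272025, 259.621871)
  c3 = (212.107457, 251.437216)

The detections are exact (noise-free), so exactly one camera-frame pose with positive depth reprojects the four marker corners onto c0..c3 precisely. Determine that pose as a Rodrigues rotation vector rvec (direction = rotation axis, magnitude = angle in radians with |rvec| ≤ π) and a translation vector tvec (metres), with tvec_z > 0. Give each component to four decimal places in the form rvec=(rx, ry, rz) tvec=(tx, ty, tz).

Intrinsics K: fx=730.0, fy=468.3, cx=306.8, cy=220.6
Marker side s = 0.236 m; corners in marker frame (Z=0):
  M0 = (-0.1180, +0.1180, 0)
  M1 = (+0.1180, +0.1180, 0)
  M2 = (+0.1180, -0.1180, 0)
  M3 = (-0.1180, -0.1180, 0)
Detected image corners:
  c0 = (172.323668, 345.914461) px
  c1 = (320.213872, 363.049714) px
  c2 = (351.272025, 259.621871) px
  c3 = (212.107457, 251.437216) px
Planar DLT: solve 8×8 A·h = b for H (H[2,2]=1):
  H  [+517.77551 -240.95521 +261.81700]
  H  [-50.69921 +314.39805 +302.75893]
  H  [-0.33960 -0.34141 +1.00000]
B = K⁻¹H; ‖b₁‖=0.918648, ‖b₂‖=0.918648; λ = 2/(‖b₁‖+‖b₂‖) = 1.088557, sign → tz>0 ⇒ λ=+1.088557
r₁ = λ·B[:,0] = (+0.92746,+0.05629,-0.36967); r₂ = λ·B[:,1] = (-0.20311,+0.90588,-0.37165)
r₃ = r₁×r₂ = (+0.31396,+0.41977,+0.85160); SVD([r₁ r₂ r₃]) → R = UVᵀ:
  R  [+0.92746 -0.20311 +0.31396]
  R  [+0.05629 +0.90588 +0.41977]
  R  [-0.36967 -0.37165 +0.85160]
t = (-0.06708, +0.19098, +1.08856) m
tr R = 2.684940; θ = arccos((tr R − 1)/2) = 0.568945 rad = 32.598°
axis k = ((R−Rᵀ)₃₂, (R−Rᵀ)₁₃, (R−Rᵀ)₂₁) / (2 sinθ) = (-0.734502, +0.634467, +0.240748)
rvec = θ·k = (-0.417891, +0.360977, +0.136972)

rvec=(-0.4179, 0.3610, 0.1370) tvec=(-0.0671, 0.1910, 1.0886)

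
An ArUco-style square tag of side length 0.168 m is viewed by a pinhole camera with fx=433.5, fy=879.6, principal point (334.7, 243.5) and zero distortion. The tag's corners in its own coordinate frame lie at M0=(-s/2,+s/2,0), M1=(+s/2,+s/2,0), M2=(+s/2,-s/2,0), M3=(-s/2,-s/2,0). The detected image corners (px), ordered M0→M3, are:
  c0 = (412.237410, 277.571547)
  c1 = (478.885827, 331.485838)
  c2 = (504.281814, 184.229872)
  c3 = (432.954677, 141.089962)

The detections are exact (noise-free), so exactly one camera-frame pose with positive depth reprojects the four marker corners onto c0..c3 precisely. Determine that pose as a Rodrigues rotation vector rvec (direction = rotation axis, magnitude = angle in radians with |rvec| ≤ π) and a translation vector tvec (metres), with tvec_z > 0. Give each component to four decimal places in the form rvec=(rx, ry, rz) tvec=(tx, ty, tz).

rvec=(0.1461, 0.5890, 0.3128) tvec=(0.2744, -0.0108, 0.9862)

Intrinsics K: fx=433.5, fy=879.6, cx=334.7, cy=243.5
Marker side s = 0.168 m; corners in marker frame (Z=0):
  M0 = (-0.0840, +0.0840, 0)
  M1 = (+0.0840, +0.0840, 0)
  M2 = (+0.0840, -0.0840, 0)
  M3 = (-0.0840, -0.0840, 0)
Detected image corners:
  c0 = (412.237410, 277.571547) px
  c1 = (478.885827, 331.485838) px
  c2 = (504.281814, 184.229872) px
  c3 = (432.954677, 141.089962) px
Planar DLT: solve 8×8 A·h = b for H (H[2,2]=1):
  H  [+168.30140 -33.00539 +455.33590]
  H  [+165.75078 +895.98358 +233.86563]
  H  [-0.52960 +0.22669 +1.00000]
B = K⁻¹H; ‖b₁‖=1.013982, ‖b₂‖=1.013982; λ = 2/(‖b₁‖+‖b₂‖) = 0.986210, sign → tz>0 ⇒ λ=+0.986210
r₁ = λ·B[:,0] = (+0.78614,+0.33043,-0.52230); r₂ = λ·B[:,1] = (-0.24770,+0.94269,+0.22356)
r₃ = r₁×r₂ = (+0.56624,-0.04638,+0.82294); SVD([r₁ r₂ r₃]) → R = UVᵀ:
  R  [+0.78614 -0.24770 +0.56624]
  R  [+0.33043 +0.94269 -0.04638]
  R  [-0.52230 +0.22356 +0.82294]
t = (+0.27445, -0.01080, +0.98621) m
tr R = 2.551772; θ = arccos((tr R − 1)/2) = 0.682678 rad = 39.115°
axis k = ((R−Rᵀ)₃₂, (R−Rᵀ)₁₃, (R−Rᵀ)₂₁) / (2 sinθ) = (+0.213944, +0.862720, +0.458194)
rvec = θ·k = (+0.146055, +0.588960, +0.312799)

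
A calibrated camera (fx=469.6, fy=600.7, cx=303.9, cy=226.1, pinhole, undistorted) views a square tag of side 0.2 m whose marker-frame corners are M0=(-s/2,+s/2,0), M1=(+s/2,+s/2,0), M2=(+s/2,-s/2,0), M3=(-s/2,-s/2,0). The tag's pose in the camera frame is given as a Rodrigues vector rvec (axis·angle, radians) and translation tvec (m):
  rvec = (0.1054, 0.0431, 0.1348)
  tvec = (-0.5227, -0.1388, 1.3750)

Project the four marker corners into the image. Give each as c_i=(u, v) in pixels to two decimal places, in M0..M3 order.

c0=(89.31, 202.80) c1=(155.47, 214.53) c2=(162.22, 127.34) c3=(94.98, 115.88)

Intrinsics K: fx=469.6, fy=600.7, cx=303.9, cy=226.1
Marker side s = 0.2 m; corners in marker frame (Z=0):
  M0 = (-0.1000, +0.1000, 0)
  M1 = (+0.1000, +0.1000, 0)
  M2 = (+0.1000, -0.1000, 0)
  M3 = (-0.1000, -0.1000, 0)
rvec = (0.1054, 0.0431, 0.1348), |rvec| = θ = 0.17646 rad = 10.110°
Rodrigues: sinθ=0.17554, 1−cosθ=0.01553; R = I + sinθ·[k]× + (1−cosθ)·[k]×²:
    [+0.99001 -0.13184 +0.04996]
    [+0.13637 +0.98540 -0.10196]
    [-0.03579 +0.10775 +0.99353]
t = (-0.5227, -0.1388, 1.3750) m
M0: Pc = R·M0+t = (-0.63488, -0.05390, +1.38935); u = 469.6·(-0.63488)/1.38935 + 303.9 = 89.3097, v = 600.7·(-0.05390)/1.38935 + 226.1 = 202.7972
M1: Pc = R·M1+t = (-0.43688, -0.02662, +1.38220); u = 469.6·(-0.43688)/1.38220 + 303.9 = 155.4695, v = 600.7·(-0.02662)/1.38220 + 226.1 = 214.5295
M2: Pc = R·M2+t = (-0.41052, -0.22370, +1.36065); u = 469.6·(-0.41052)/1.36065 + 303.9 = 162.2188, v = 600.7·(-0.22370)/1.36065 + 226.1 = 127.3392
M3: Pc = R·M3+t = (-0.60852, -0.25098, +1.36780); u = 469.6·(-0.60852)/1.36780 + 303.9 = 94.9813, v = 600.7·(-0.25098)/1.36780 + 226.1 = 115.8784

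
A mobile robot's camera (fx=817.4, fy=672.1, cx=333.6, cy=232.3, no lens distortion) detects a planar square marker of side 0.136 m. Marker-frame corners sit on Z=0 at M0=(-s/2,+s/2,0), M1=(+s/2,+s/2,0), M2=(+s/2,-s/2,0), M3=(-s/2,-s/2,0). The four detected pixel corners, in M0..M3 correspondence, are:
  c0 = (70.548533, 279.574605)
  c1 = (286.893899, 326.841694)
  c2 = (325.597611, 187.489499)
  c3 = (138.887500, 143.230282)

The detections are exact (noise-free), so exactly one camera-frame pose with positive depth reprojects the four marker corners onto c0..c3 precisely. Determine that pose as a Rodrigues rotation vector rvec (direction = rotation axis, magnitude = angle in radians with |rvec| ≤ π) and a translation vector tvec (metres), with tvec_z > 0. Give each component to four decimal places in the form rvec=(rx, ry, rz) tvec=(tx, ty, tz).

Intrinsics K: fx=817.4, fy=672.1, cx=333.6, cy=232.3
Marker side s = 0.136 m; corners in marker frame (Z=0):
  M0 = (-0.0680, +0.0680, 0)
  M1 = (+0.0680, +0.0680, 0)
  M2 = (+0.0680, -0.0680, 0)
  M3 = (-0.0680, -0.0680, 0)
Detected image corners:
  c0 = (70.548533, 279.574605) px
  c1 = (286.893899, 326.841694) px
  c2 = (325.597611, 187.489499) px
  c3 = (138.887500, 143.230282) px
Planar DLT: solve 8×8 A·h = b for H (H[2,2]=1):
  H  [+1511.65686 -604.41364 +208.61138]
  H  [+378.45889 +771.75386 +229.72721]
  H  [+0.18244 -1.03282 +1.00000]
B = K⁻¹H; ‖b₁‖=1.852988, ‖b₂‖=1.852988; λ = 2/(‖b₁‖+‖b₂‖) = 0.539669, sign → tz>0 ⇒ λ=+0.539669
r₁ = λ·B[:,0] = (+0.95785,+0.26986,+0.09845); r₂ = λ·B[:,1] = (-0.17157,+0.81234,-0.55738)
r₃ = r₁×r₂ = (-0.23039,+0.51700,+0.82440); SVD([r₁ r₂ r₃]) → R = UVᵀ:
  R  [+0.95785 -0.17157 -0.23039]
  R  [+0.26986 +0.81234 +0.51700]
  R  [+0.09845 -0.55738 +0.82440]
t = (-0.08252, -0.00207, +0.53967) m
tr R = 2.594588; θ = arccos((tr R − 1)/2) = 0.647998 rad = 37.128°
axis k = ((R−Rᵀ)₃₂, (R−Rᵀ)₁₃, (R−Rᵀ)₂₁) / (2 sinθ) = (-0.889989, -0.272409, +0.365667)
rvec = θ·k = (-0.576711, -0.176520, +0.236952)

rvec=(-0.5767, -0.1765, 0.2370) tvec=(-0.0825, -0.0021, 0.5397)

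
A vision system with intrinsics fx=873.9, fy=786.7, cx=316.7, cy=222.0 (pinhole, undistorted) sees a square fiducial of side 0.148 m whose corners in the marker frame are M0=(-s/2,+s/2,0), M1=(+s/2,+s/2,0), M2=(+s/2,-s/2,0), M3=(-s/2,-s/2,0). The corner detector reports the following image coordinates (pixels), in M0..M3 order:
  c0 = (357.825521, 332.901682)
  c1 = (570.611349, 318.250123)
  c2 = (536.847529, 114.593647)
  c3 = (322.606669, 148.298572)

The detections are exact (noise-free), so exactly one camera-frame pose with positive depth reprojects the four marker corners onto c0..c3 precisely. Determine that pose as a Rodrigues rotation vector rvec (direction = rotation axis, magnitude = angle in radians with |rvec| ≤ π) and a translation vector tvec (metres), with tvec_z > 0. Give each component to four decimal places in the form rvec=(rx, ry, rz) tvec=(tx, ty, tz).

Intrinsics K: fx=873.9, fy=786.7, cx=316.7, cy=222.0
Marker side s = 0.148 m; corners in marker frame (Z=0):
  M0 = (-0.0740, +0.0740, 0)
  M1 = (+0.0740, +0.0740, 0)
  M2 = (+0.0740, -0.0740, 0)
  M3 = (-0.0740, -0.0740, 0)
Detected image corners:
  c0 = (357.825521, 332.901682) px
  c1 = (570.611349, 318.250123) px
  c2 = (536.847529, 114.593647) px
  c3 = (322.606669, 148.298572) px
Planar DLT: solve 8×8 A·h = b for H (H[2,2]=1):
  H  [+1154.54784 +300.39799 +442.07317]
  H  [-309.91707 +1342.92947 +230.16605]
  H  [-0.64446 +0.15015 +1.00000]
B = K⁻¹H; ‖b₁‖=1.696285, ‖b₂‖=1.696285; λ = 2/(‖b₁‖+‖b₂‖) = 0.589524, sign → tz>0 ⇒ λ=+0.589524
r₁ = λ·B[:,0] = (+0.91653,-0.12503,-0.37992); r₂ = λ·B[:,1] = (+0.17057,+0.98136,+0.08852)
r₃ = r₁×r₂ = (+0.36178,-0.14593,+0.92077); SVD([r₁ r₂ r₃]) → R = UVᵀ:
  R  [+0.91653 +0.17057 +0.36178]
  R  [-0.12503 +0.98136 -0.14593]
  R  [-0.37992 +0.08852 +0.92077]
t = (+0.08458, +0.00612, +0.58952) m
tr R = 2.818664; θ = arccos((tr R − 1)/2) = 0.429120 rad = 24.587°
axis k = ((R−Rᵀ)₃₂, (R−Rᵀ)₁₃, (R−Rᵀ)₂₁) / (2 sinθ) = (+0.281743, +0.891312, -0.355223)
rvec = θ·k = (+0.120902, +0.382480, -0.152433)

rvec=(0.1209, 0.3825, -0.1524) tvec=(0.0846, 0.0061, 0.5895)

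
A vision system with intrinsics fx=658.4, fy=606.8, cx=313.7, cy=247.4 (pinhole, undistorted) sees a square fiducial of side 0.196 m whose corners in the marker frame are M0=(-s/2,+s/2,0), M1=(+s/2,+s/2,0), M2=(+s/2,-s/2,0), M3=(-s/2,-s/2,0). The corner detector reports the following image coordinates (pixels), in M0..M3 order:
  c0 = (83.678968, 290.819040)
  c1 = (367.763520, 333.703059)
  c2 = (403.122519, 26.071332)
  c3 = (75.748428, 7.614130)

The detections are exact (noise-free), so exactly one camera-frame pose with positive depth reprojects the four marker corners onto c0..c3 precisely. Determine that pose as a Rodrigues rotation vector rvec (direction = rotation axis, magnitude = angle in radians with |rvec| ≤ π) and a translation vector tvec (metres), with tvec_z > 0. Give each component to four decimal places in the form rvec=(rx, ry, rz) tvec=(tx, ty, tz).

Intrinsics K: fx=658.4, fy=606.8, cx=313.7, cy=247.4
Marker side s = 0.196 m; corners in marker frame (Z=0):
  M0 = (-0.0980, +0.0980, 0)
  M1 = (+0.0980, +0.0980, 0)
  M2 = (+0.0980, -0.0980, 0)
  M3 = (-0.0980, -0.0980, 0)
Detected image corners:
  c0 = (83.678968, 290.819040) px
  c1 = (367.763520, 333.703059) px
  c2 = (403.122519, 26.071332) px
  c3 = (75.748428, 7.614130) px
Planar DLT: solve 8×8 A·h = b for H (H[2,2]=1):
  H  [+1437.24038 +98.24136 +224.69887]
  H  [+79.37740 +1619.44119 +173.94488]
  H  [-0.49456 +0.70024 +1.00000]
B = K⁻¹H; ‖b₁‖=2.490901, ‖b₂‖=2.490901; λ = 2/(‖b₁‖+‖b₂‖) = 0.401461, sign → tz>0 ⇒ λ=+0.401461
r₁ = λ·B[:,0] = (+0.97096,+0.13347,-0.19855); r₂ = λ·B[:,1] = (-0.07404,+0.95681,+0.28112)
r₃ = r₁×r₂ = (+0.22749,-0.25825,+0.93891); SVD([r₁ r₂ r₃]) → R = UVᵀ:
  R  [+0.97096 -0.07404 +0.22749]
  R  [+0.13347 +0.95681 -0.25825]
  R  [-0.19855 +0.28112 +0.93891]
t = (-0.05427, -0.04860, +0.40146) m
tr R = 2.866684; θ = arccos((tr R − 1)/2) = 0.367184 rad = 21.038°
axis k = ((R−Rᵀ)₃₂, (R−Rᵀ)₁₃, (R−Rᵀ)₂₁) / (2 sinθ) = (+0.751237, +0.593392, +0.289013)
rvec = θ·k = (+0.275842, +0.217884, +0.106121)

rvec=(0.2758, 0.2179, 0.1061) tvec=(-0.0543, -0.0486, 0.4015)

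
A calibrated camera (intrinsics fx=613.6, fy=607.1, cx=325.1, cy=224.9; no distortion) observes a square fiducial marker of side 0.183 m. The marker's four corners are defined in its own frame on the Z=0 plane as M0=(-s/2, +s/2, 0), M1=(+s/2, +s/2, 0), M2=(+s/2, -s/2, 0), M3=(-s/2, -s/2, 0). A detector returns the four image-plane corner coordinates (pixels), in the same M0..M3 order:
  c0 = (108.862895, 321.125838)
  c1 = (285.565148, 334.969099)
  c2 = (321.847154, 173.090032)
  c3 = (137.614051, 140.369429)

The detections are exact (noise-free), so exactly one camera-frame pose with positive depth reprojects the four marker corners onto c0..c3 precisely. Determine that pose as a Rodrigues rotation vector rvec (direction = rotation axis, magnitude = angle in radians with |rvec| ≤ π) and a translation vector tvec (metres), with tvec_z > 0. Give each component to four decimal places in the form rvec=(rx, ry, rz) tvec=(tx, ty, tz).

rvec=(0.2409, -0.3336, 0.1833) tvec=(-0.1082, 0.0210, 0.6172)

Intrinsics K: fx=613.6, fy=607.1, cx=325.1, cy=224.9
Marker side s = 0.183 m; corners in marker frame (Z=0):
  M0 = (-0.0915, +0.0915, 0)
  M1 = (+0.0915, +0.0915, 0)
  M2 = (+0.0915, -0.0915, 0)
  M3 = (-0.0915, -0.0915, 0)
Detected image corners:
  c0 = (108.862895, 321.125838) px
  c1 = (285.565148, 334.969099) px
  c2 = (321.847154, 173.090032) px
  c3 = (137.614051, 140.369429) px
Planar DLT: solve 8×8 A·h = b for H (H[2,2]=1):
  H  [+1104.55160 -108.61478 +217.58648]
  H  [+260.80176 +1013.15095 +245.55695]
  H  [+0.55749 +0.32848 +1.00000]
B = K⁻¹H; ‖b₁‖=1.620127, ‖b₂‖=1.620127; λ = 2/(‖b₁‖+‖b₂‖) = 0.617235, sign → tz>0 ⇒ λ=+0.617235
r₁ = λ·B[:,0] = (+0.92878,+0.13768,+0.34410); r₂ = λ·B[:,1] = (-0.21668,+0.95496,+0.20275)
r₃ = r₁×r₂ = (-0.30069,-0.26287,+0.91678); SVD([r₁ r₂ r₃]) → R = UVᵀ:
  R  [+0.92878 -0.21668 -0.30069]
  R  [+0.13768 +0.95496 -0.26287]
  R  [+0.34410 +0.20275 +0.91678]
t = (-0.10815, +0.02100, +0.61724) m
tr R = 2.800522; θ = arccos((tr R − 1)/2) = 0.450428 rad = 25.808°
axis k = ((R−Rᵀ)₃₂, (R−Rᵀ)₁₃, (R−Rᵀ)₂₁) / (2 sinθ) = (+0.534761, -0.740536, +0.406986)
rvec = θ·k = (+0.240871, -0.333558, +0.183318)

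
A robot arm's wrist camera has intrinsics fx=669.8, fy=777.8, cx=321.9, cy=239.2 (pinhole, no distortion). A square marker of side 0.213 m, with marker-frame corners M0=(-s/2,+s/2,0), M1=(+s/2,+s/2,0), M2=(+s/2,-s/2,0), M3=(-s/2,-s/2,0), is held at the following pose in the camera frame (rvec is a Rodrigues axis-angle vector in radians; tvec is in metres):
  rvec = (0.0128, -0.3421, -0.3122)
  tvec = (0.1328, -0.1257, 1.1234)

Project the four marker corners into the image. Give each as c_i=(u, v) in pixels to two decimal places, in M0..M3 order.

Intrinsics K: fx=669.8, fy=777.8, cx=321.9, cy=239.2
Marker side s = 0.213 m; corners in marker frame (Z=0):
  M0 = (-0.1065, +0.1065, 0)
  M1 = (+0.1065, +0.1065, 0)
  M2 = (+0.1065, -0.1065, 0)
  M3 = (-0.1065, -0.1065, 0)
rvec = (0.0128, -0.3421, -0.3122), |rvec| = θ = 0.46332 rad = 26.546°
Rodrigues: sinθ=0.44692, 1−cosθ=0.10543; R = I + sinθ·[k]× + (1−cosθ)·[k]×²:
    [+0.89465 +0.29900 -0.33195]
    [-0.30330 +0.95205 +0.04011]
    [+0.32803 +0.06480 +0.94244]
t = (0.1328, -0.1257, 1.1234) m
M0: Pc = R·M0+t = (+0.06936, +0.00799, +1.09537); u = 669.8·(+0.06936)/1.09537 + 321.9 = 364.3143, v = 777.8·(+0.00799)/1.09537 + 239.2 = 244.8770
M1: Pc = R·M1+t = (+0.25992, -0.05661, +1.16524); u = 669.8·(+0.25992)/1.16524 + 321.9 = 471.3093, v = 777.8·(-0.05661)/1.16524 + 239.2 = 201.4139
M2: Pc = R·M2+t = (+0.19624, -0.25939, +1.15143); u = 669.8·(+0.19624)/1.15143 + 321.9 = 436.0531, v = 777.8·(-0.25939)/1.15143 + 239.2 = 63.9773
M3: Pc = R·M3+t = (+0.00568, -0.19479, +1.08156); u = 669.8·(+0.00568)/1.08156 + 321.9 = 325.4150, v = 777.8·(-0.19479)/1.08156 + 239.2 = 99.1166

c0=(364.31, 244.88) c1=(471.31, 201.41) c2=(436.05, 63.98) c3=(325.42, 99.12)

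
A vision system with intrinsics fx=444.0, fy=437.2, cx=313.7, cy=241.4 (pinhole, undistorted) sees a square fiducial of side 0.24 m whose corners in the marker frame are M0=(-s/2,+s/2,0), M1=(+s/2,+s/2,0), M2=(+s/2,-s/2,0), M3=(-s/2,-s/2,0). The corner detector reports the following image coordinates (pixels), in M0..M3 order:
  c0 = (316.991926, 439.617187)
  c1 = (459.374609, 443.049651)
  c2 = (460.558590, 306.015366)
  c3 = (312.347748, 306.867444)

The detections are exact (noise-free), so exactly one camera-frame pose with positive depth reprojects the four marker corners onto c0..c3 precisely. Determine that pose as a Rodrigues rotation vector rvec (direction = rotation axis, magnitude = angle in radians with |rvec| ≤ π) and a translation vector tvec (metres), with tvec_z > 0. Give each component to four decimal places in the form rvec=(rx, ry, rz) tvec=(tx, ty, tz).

Intrinsics K: fx=444.0, fy=437.2, cx=313.7, cy=241.4
Marker side s = 0.24 m; corners in marker frame (Z=0):
  M0 = (-0.1200, +0.1200, 0)
  M1 = (+0.1200, +0.1200, 0)
  M2 = (+0.1200, -0.1200, 0)
  M3 = (-0.1200, -0.1200, 0)
Detected image corners:
  c0 = (316.991926, 439.617187) px
  c1 = (459.374609, 443.049651) px
  c2 = (460.558590, 306.015366) px
  c3 = (312.347748, 306.867444) px
Planar DLT: solve 8×8 A·h = b for H (H[2,2]=1):
  H  [+553.27271 +72.75569 +386.16791]
  H  [-44.52891 +624.99217 +375.24265]
  H  [-0.13396 +0.16873 +1.00000]
B = K⁻¹H; ‖b₁‖=1.347720, ‖b₂‖=1.347720; λ = 2/(‖b₁‖+‖b₂‖) = 0.741994, sign → tz>0 ⇒ λ=+0.741994
r₁ = λ·B[:,0] = (+0.99483,-0.02069,-0.09940); r₂ = λ·B[:,1] = (+0.03313,+0.99158,+0.12520)
r₃ = r₁×r₂ = (+0.09597,-0.12784,+0.98714); SVD([r₁ r₂ r₃]) → R = UVᵀ:
  R  [+0.99483 +0.03313 +0.09597]
  R  [-0.02069 +0.99158 -0.12784]
  R  [-0.09940 +0.12520 +0.98714]
t = (+0.12111, +0.22715, +0.74199) m
tr R = 2.973552; θ = arccos((tr R − 1)/2) = 0.162808 rad = 9.328°
axis k = ((R−Rᵀ)₃₂, (R−Rᵀ)₁₃, (R−Rᵀ)₂₁) / (2 sinθ) = (+0.780547, +0.602645, -0.166025)
rvec = θ·k = (+0.127080, +0.098116, -0.027030)

rvec=(0.1271, 0.0981, -0.0270) tvec=(0.1211, 0.2272, 0.7420)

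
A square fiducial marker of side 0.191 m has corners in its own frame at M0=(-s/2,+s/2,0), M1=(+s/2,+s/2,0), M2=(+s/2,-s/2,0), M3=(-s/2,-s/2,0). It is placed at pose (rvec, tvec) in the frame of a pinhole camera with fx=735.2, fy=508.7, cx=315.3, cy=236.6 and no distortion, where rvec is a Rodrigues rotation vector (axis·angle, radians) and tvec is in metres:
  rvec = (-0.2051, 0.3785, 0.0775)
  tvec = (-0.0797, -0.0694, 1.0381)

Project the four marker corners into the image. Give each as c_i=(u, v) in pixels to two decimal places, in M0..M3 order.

c0=(190.71, 246.39) c1=(313.78, 250.73) c2=(329.43, 157.24) c3=(209.30, 159.16)

Intrinsics K: fx=735.2, fy=508.7, cx=315.3, cy=236.6
Marker side s = 0.191 m; corners in marker frame (Z=0):
  M0 = (-0.0955, +0.0955, 0)
  M1 = (+0.0955, +0.0955, 0)
  M2 = (+0.0955, -0.0955, 0)
  M3 = (-0.0955, -0.0955, 0)
rvec = (-0.2051, 0.3785, 0.0775), |rvec| = θ = 0.43742 rad = 25.062°
Rodrigues: sinθ=0.42360, 1−cosθ=0.09415; R = I + sinθ·[k]× + (1−cosθ)·[k]×²:
    [+0.92655 -0.11325 +0.35872]
    [+0.03685 +0.97634 +0.21306]
    [-0.37437 -0.18419 +0.90880]
t = (-0.0797, -0.0694, 1.0381) m
M0: Pc = R·M0+t = (-0.17900, +0.02032, +1.05626); u = 735.2·(-0.17900)/1.05626 + 315.3 = 190.7083, v = 508.7·(+0.02032)/1.05626 + 236.6 = 246.3869
M1: Pc = R·M1+t = (-0.00203, +0.02736, +0.98476); u = 735.2·(-0.00203)/0.98476 + 315.3 = 313.7843, v = 508.7·(+0.02736)/0.98476 + 236.6 = 250.7336
M2: Pc = R·M2+t = (+0.01960, -0.15912, +1.01994); u = 735.2·(+0.01960)/1.01994 + 315.3 = 329.4289, v = 508.7·(-0.15912)/1.01994 + 236.6 = 157.2372
M3: Pc = R·M3+t = (-0.15737, -0.16616, +1.09144); u = 735.2·(-0.15737)/1.09144 + 315.3 = 209.2951, v = 508.7·(-0.16616)/1.09144 + 236.6 = 159.1559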